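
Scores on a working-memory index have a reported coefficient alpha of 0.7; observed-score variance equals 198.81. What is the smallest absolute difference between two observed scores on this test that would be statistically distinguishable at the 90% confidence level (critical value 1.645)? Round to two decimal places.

σ = 198.81^(1/2) = 14.1000
SEM = 14.1000*√(1 − 0.7000) ≈ 7.7229
Standard error of the difference = 7.7229·√2 ≈ 10.9218
Minimum reliable difference = 1.645 * SE_diff ≈ 1.645 * 10.9218 ≈ 17.9664

17.97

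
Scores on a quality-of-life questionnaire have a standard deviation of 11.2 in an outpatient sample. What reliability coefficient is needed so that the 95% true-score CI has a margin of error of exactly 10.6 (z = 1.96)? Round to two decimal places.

Required SEM = 10.6 / 1.96 ≃ 5.40816
r = 1 − (5.40816/11.2)² ≃ 1 − 0.23317 ≃ 0.76683

0.77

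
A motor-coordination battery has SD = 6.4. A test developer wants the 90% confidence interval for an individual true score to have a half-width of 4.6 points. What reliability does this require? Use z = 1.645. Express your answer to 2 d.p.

0.81

SEM needed = half-width / z = 4.6/1.645 ≃ 2.796
Required reliability = 1 − (SEM/SD)² = 1 − 0.191 ≃ 0.809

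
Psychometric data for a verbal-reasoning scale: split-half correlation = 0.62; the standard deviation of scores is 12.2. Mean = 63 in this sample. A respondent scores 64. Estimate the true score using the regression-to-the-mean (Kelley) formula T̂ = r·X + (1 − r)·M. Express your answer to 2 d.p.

Spearman-Brown: r = 2(0.62) / (1 + 0.62) = 1.240 / 1.620 ≃ 0.765
T̂ = r·X + (1 − r)·M = 0.765*64 + 0.235*63 ≃ 48.988 + 14.778 ≃ 63.765

63.77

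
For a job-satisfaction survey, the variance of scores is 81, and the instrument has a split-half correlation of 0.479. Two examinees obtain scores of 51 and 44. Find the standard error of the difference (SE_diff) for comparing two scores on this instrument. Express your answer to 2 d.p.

σ = 81^(1/2) = 9.0000
r_full = 2·0.479 / (1 + 0.479) ≈ 0.6477
SEM = 9.0000 * √(1 − 0.6477) = 9.0000 * √0.3523 ≈ 9.0000 * 0.5935 ≈ 5.3417
Standard error of the difference = 5.3417·√2 ≈ 7.5543

7.55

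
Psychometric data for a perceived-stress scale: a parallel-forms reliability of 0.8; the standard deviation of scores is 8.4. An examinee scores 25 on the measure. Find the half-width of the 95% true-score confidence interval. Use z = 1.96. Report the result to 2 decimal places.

7.36

SEM = 8.4000 * √(1 − 0.8000) = 8.4000 * √0.2000 ≈ 8.4000 * 0.4472 ≈ 3.7566
1.96 * SEM ≈ 7.3629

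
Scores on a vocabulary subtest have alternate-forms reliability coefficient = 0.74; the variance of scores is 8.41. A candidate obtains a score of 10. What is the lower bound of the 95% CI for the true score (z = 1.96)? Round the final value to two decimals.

7.10

SD = √8.41 = 2.900
SEM = 2.900 * √(1 − 0.740) = 2.900 * √0.260 ≈ 2.900 * 0.510 ≈ 1.479
Half-width = 1.96*1.479 ≈ 2.898
Lower limit = 10 − 2.898 ≈ 7.102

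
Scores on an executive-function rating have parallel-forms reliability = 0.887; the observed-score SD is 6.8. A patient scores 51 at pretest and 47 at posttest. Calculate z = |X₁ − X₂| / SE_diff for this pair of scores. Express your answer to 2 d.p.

SEM = 6.80000·√(1 − 0.88700) ≈ 2.28585
SE_diff = √2 · SEM ≈ 3.23268
z = 4 / 3.23268 ≈ 1.23736

1.24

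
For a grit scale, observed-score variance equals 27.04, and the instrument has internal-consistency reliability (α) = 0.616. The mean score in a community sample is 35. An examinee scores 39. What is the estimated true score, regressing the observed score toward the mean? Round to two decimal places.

37.46

T̂ = 0.616(39) + 0.384(35) ≃ 37.464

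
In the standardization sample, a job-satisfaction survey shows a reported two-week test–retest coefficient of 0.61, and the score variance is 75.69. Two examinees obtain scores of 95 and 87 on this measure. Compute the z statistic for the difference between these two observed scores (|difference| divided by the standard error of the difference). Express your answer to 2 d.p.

SD = √75.69 ≈ 8.7000
SEM = 8.7000*√(1 − 0.6100) ≈ 5.4331
Standard error of the difference = 5.4331·√2 ≈ 7.6836
z = |95 − 87| / 7.6836 = 8 / 7.6836 ≈ 1.0412

1.04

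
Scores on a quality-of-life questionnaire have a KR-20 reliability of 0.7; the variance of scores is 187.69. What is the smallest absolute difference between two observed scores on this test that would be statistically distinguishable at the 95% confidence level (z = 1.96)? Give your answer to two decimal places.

20.80

σ = 187.69^(1/2) = 13.7000
SEM = 13.7000 * √(1 − 0.7000) = 13.7000 * √0.3000 ≈ 13.7000 * 0.5477 ≈ 7.5038
SE_diff = SEM * √2 ≈ 7.5038 * 1.4142 ≈ 10.6120
Smallest detectable difference = 1.96*10.6120 ≈ 20.7995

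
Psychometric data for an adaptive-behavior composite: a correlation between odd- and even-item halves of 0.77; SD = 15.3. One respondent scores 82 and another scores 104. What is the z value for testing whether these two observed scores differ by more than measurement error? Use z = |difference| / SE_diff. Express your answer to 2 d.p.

r_full = 2·0.77 / (1 + 0.77) ≈ 0.8701
SEM = 15.3000×√(1 − 0.8701) ≈ 5.5153
SE_diff = √2 × SEM ≈ 7.7998
z = |82 − 104| / 7.7998 = 22 / 7.7998 ≈ 2.8206

2.82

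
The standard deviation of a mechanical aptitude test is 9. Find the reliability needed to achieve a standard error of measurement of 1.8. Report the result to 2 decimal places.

0.96

Required reliability = 1 − (SEM/SD)² = 1 − 0.0400 ≈ 0.9600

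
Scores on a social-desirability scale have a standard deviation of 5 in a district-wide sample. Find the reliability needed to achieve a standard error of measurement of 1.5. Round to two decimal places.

0.91

Required reliability = 1 − (SEM/SD)² = 1 − 0.090 ≈ 0.910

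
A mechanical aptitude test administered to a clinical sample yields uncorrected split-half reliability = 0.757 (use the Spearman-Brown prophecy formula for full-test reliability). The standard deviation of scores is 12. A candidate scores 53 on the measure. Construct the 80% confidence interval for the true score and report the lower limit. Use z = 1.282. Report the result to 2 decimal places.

r_full = 2·0.757 / (1 + 0.757) ≈ 0.86170
SEM = 12.00000×√(1 − 0.86170) ≈ 4.46271
1.282 × SEM ≈ 5.72119
Lower limit = 53 − 5.72119 ≈ 47.27881

47.28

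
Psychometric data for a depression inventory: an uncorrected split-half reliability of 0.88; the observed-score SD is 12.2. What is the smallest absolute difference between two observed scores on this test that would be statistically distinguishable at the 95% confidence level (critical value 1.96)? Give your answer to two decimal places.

8.54

Spearman-Brown: r = 2(0.88) / (1 + 0.88) = 1.7600 / 1.8800 ≈ 0.9362
SEM = 12.2000 * √(1 − 0.9362) = 12.2000 * √0.0638 ≈ 12.2000 * 0.2526 ≈ 3.0823
SE_diff = √2 * SEM ≈ 4.3590
Smallest detectable difference = 1.96*4.3590 ≈ 8.5436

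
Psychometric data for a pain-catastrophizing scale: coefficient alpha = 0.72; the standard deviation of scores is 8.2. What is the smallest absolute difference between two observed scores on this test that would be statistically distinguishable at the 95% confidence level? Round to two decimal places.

SEM = 8.200 × √(1 − 0.720) = 8.200 × √0.280 ≈ 8.200 × 0.529 ≈ 4.339
SE_diff = SEM × √2 ≈ 4.339 × 1.414 ≈ 6.136
Minimum reliable difference = 1.96 × SE_diff ≈ 1.96 × 6.136 ≈ 12.027

12.03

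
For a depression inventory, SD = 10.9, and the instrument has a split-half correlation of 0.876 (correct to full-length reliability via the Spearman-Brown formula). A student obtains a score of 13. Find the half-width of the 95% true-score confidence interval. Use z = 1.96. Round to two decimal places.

5.49

Full-length reliability (Spearman-Brown) = 2(0.876)/(1+0.876) ≈ 0.934
SEM = 10.900×√(1 − 0.934) ≈ 2.802
Margin = 1.96 × 2.802 ≈ 5.493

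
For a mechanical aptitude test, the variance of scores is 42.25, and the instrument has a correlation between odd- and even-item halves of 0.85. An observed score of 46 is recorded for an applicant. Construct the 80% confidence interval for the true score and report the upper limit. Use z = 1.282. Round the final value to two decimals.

48.37

σ = 42.25^(1/2) = 6.5000
Spearman-Brown: r = 2(0.85) / (1 + 0.85) = 1.7000 / 1.8500 ≈ 0.9189
SEM = 6.5000 × √(1 − 0.9189) = 6.5000 × √0.0811 ≈ 6.5000 × 0.2847 ≈ 1.8509
Margin = 1.282 × 1.8509 ≈ 2.3728
Upper bound: 46 + 2.3728 = 48.3728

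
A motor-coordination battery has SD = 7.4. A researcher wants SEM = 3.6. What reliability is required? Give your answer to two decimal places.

r = 1 − (SEM / SD)² = 1 − (3.6000 / 7.4)² ≈ 1 − 0.2367 ≈ 0.7633

0.76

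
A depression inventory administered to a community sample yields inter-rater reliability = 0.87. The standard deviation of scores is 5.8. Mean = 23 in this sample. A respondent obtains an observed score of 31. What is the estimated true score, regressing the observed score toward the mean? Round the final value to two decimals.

29.96

T̂ = r·X + (1 − r)·M = 0.8700·31 + 0.1300·23 = 26.9700 + 2.9900 ≃ 29.9600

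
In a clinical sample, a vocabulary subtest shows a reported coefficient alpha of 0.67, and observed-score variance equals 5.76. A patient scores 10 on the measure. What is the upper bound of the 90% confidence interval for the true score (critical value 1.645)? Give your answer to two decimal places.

σ = 5.76^(1/2) = 2.4000
SEM = 2.4000 × √(1 − 0.6700) = 2.4000 × √0.3300 ≈ 2.4000 × 0.5745 ≈ 1.3787
1.645 × SEM ≈ 2.2680
Upper limit = 10 + 2.2680 ≈ 12.2680

12.27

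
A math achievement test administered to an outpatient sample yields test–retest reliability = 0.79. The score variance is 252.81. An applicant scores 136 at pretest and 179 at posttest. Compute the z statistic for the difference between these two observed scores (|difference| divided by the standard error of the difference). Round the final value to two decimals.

SD = √252.81 = 15.90000
SEM = 15.90000·√(1 − 0.79000) ≈ 7.28630
SE_diff = SEM · √2 ≈ 7.28630 · 1.41421 ≈ 10.30438
z = 43 / 10.30438 ≈ 4.17298

4.17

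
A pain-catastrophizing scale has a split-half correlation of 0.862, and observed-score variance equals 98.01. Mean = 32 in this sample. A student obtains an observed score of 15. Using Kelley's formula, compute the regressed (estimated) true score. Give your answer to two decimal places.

r_full = 2·0.862 / (1 + 0.862) ≈ 0.9259
T̂ = 0.9259(15) + 0.0741(32) ≈ 16.2599

16.26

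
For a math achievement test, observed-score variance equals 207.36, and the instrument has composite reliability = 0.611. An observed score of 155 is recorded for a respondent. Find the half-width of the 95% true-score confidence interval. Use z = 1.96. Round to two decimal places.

SD = √207.36 ≈ 14.4000
SEM = 14.4000 × √(1 − 0.6110) = 14.4000 × √0.3890 ≈ 14.4000 × 0.6237 ≈ 8.9813
Half-width = 1.96×8.9813 ≈ 17.6033

17.60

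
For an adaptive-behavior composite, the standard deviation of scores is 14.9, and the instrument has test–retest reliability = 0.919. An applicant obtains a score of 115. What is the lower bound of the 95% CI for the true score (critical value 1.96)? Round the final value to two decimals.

SEM = 14.900 × √(1 − 0.919) = 14.900 × √0.081 ≈ 14.900 × 0.285 ≈ 4.241
1.96 × SEM ≈ 8.312
Lower bound: 115 − 8.312 = 106.688

106.69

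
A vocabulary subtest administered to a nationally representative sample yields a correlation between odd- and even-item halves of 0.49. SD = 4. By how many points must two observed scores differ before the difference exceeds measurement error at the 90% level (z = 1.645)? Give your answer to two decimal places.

r_full = 2·0.49 / (1 + 0.49) ≃ 0.658
SEM = 4.000 · √(1 − 0.658) = 4.000 · √0.342 ≃ 4.000 · 0.585 ≃ 2.340
SE_diff = √2 · SEM ≃ 3.310
Smallest detectable difference = 1.645·3.310 ≃ 5.444

5.44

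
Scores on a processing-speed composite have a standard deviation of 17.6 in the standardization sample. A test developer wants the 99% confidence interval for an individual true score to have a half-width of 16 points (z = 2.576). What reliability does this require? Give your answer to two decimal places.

0.88

Required SEM = 16 / 2.576 ≈ 6.211
r = 1 − (SEM / SD)² = 1 − (6.211 / 17.6)² ≈ 1 − 0.125 ≈ 0.875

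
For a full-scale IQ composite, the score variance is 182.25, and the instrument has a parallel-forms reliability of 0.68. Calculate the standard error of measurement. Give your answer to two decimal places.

7.64

σ = 182.25^(1/2) = 13.500
SEM = 13.500 · √(1 − 0.680) = 13.500 · √0.320 ≈ 13.500 · 0.566 ≈ 7.637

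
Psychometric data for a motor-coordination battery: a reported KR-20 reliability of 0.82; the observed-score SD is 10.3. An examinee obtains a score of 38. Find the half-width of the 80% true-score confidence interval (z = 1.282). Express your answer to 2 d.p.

5.60

SEM = 10.300 · √(1 − 0.820) = 10.300 · √0.180 ≈ 10.300 · 0.424 ≈ 4.370
Margin = 1.282 · 4.370 ≈ 5.602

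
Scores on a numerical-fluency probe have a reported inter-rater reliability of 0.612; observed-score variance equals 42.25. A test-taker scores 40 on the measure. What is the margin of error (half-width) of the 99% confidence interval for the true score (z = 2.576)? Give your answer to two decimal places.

10.43

SD = √42.25 = 6.5000
SEM = 6.5000 · √(1 − 0.6120) = 6.5000 · √0.3880 ≃ 6.5000 · 0.6229 ≃ 4.0488
Half-width = 2.576·4.0488 ≃ 10.4298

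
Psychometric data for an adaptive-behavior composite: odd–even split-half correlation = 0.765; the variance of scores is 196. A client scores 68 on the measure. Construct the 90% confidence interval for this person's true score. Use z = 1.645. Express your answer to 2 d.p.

[59.60, 76.40]

SD = √196 = 14.00000
Full-length reliability (Spearman-Brown) = 2(0.765)/(1+0.765) ≃ 0.86686
The standard error of measurement is 14.00000·√(1 − 0.86686) ≃ 14.00000·0.36489 ≃ 5.10846.
1.645 · SEM ≃ 8.40341
CI = 68 ± 8.40341 → [59.59659, 76.40341]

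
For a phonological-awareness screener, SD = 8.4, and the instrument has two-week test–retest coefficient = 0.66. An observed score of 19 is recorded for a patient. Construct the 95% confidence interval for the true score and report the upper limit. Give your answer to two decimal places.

28.60

SEM = 8.400*√(1 − 0.660) ≃ 4.898
Half-width = 1.96*4.898 ≃ 9.600
Upper bound: 19 + 9.600 = 28.600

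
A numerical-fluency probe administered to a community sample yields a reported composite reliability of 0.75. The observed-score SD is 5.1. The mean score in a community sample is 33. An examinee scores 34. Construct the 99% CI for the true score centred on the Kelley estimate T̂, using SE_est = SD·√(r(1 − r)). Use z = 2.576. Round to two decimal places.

[28.06, 39.44]

T̂ = r·X + (1 − r)·M = 0.7500×34 + 0.2500×33 = 25.5000 + 8.2500 ≈ 33.7500
SE_est = 5.1000·√[r(1 − r)] ≈ 2.2084
CI = 33.7500 ± 2.576 × 2.2084 → [28.0613, 39.4387]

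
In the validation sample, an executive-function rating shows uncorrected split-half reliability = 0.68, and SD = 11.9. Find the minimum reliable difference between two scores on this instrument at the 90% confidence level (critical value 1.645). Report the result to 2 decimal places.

r_full = 2·0.68 / (1 + 0.68) ≈ 0.810
The standard error of measurement is 11.900·√(1 − 0.810) ≈ 11.900·0.436 ≈ 5.194.
SE_diff = SEM · √2 ≈ 5.194 · 1.414 ≈ 7.345
Minimum reliable difference = 1.645 · SE_diff ≈ 1.645 · 7.345 ≈ 12.082

12.08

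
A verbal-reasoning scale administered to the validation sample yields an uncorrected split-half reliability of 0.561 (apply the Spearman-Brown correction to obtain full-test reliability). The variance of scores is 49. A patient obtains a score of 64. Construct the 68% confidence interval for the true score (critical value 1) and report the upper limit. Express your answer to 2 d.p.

SD = √49 ≈ 7.000
Full-length reliability (Spearman-Brown) = 2(0.561)/(1+0.561) ≈ 0.719
SEM = 7.000 * √(1 − 0.719) = 7.000 * √0.281 ≈ 7.000 * 0.530 ≈ 3.712
1 * SEM ≈ 3.712
Upper limit = 64 + 3.712 ≈ 67.712

67.71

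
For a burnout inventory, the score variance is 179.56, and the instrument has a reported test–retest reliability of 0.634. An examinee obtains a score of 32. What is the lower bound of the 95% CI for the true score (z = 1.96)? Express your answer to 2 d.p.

SD = √179.56 = 13.4000
SEM = 13.4000 · √(1 − 0.6340) = 13.4000 · √0.3660 ≈ 13.4000 · 0.6050 ≈ 8.1067
Half-width = 1.96·8.1067 ≈ 15.8892
Lower limit = 32 − 15.8892 ≈ 16.1108

16.11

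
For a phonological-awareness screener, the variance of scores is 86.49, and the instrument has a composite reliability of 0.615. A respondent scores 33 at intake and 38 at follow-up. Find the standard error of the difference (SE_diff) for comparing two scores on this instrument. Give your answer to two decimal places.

SD = √86.49 = 9.300
SEM = 9.300 × √(1 − 0.615) = 9.300 × √0.385 ≈ 9.300 × 0.620 ≈ 5.770
SE_diff = √2 × SEM ≈ 8.161

8.16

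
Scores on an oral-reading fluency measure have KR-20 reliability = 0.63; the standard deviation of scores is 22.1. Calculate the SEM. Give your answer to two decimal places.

13.44

SEM = 22.10000 * √(1 − 0.63000) = 22.10000 * √0.37000 ≃ 22.10000 * 0.60828 ≃ 13.44291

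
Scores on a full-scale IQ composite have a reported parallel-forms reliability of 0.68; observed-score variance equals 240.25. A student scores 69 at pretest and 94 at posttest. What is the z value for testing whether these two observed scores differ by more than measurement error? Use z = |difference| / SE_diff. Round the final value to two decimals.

2.02

σ = 240.25^(1/2) = 15.5000
The standard error of measurement is 15.5000*√(1 − 0.6800) ≃ 15.5000*0.5657 ≃ 8.7681.
SE_diff = √2 * SEM ≃ 12.4000
z = |69 − 94| / 12.4000 = 25 / 12.4000 ≃ 2.0161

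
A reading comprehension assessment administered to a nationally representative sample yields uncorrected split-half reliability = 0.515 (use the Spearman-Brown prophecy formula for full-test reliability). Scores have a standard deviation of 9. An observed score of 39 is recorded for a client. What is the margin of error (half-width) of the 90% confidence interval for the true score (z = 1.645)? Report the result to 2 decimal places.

Full-length reliability (Spearman-Brown) = 2(0.515)/(1+0.515) ≃ 0.680
SEM = 9.000 · √(1 − 0.680) = 9.000 · √0.320 ≃ 9.000 · 0.566 ≃ 5.092
1.645 · SEM ≃ 8.377

8.38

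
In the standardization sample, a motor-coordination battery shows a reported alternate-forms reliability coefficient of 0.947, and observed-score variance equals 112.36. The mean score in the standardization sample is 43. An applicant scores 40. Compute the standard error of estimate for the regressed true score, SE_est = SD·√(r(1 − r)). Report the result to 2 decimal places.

2.37

SD = √112.36 = 10.60000
SE_est = SD · √(r(1 − r)) = 10.60000 · √0.05019 ≈ 10.60000 · 0.22403 ≈ 2.37475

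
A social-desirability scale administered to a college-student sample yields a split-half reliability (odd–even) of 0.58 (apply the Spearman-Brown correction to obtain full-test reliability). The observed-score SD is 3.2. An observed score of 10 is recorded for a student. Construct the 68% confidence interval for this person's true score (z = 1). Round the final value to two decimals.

r_full = 2·0.58 / (1 + 0.58) ≈ 0.734
SEM = 3.200 · √(1 − 0.734) = 3.200 · √0.266 ≈ 3.200 · 0.516 ≈ 1.650
1 · SEM ≈ 1.650
Interval: (8.350, 11.650)

[8.35, 11.65]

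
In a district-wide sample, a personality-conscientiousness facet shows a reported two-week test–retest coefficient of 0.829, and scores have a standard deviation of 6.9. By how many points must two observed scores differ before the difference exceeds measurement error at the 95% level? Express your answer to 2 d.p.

7.91

The standard error of measurement is 6.900×√(1 − 0.829) ≃ 6.900×0.414 ≃ 2.853.
Standard error of the difference = 2.853·√2 ≃ 4.035
Minimum reliable difference = 1.96 × SE_diff ≃ 1.96 × 4.035 ≃ 7.909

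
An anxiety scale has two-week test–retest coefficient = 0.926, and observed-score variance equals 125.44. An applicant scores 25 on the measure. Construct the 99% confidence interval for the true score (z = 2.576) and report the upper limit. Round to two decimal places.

32.85

σ = 125.44^(1/2) = 11.200
SEM = 11.200 · √(1 − 0.926) = 11.200 · √0.074 ≃ 11.200 · 0.272 ≃ 3.047
2.576 · SEM ≃ 7.848
Upper limit = 25 + 7.848 ≃ 32.848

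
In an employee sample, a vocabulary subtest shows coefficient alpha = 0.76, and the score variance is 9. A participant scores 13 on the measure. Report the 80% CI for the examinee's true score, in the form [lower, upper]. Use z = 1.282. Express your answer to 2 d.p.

[11.12, 14.88]

SD = √9 ≈ 3.000
SEM = 3.000 · √(1 − 0.760) = 3.000 · √0.240 ≈ 3.000 · 0.490 ≈ 1.470
1.282 · SEM ≈ 1.884
CI = 13 ± 1.884 → [11.116, 14.884]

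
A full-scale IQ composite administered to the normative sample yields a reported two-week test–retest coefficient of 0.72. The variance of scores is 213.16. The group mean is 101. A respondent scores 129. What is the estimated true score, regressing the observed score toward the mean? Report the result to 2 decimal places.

121.16

T̂ = 0.720(129) + 0.280(101) ≈ 121.160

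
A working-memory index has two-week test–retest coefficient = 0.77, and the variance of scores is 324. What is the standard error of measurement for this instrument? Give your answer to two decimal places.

8.63

σ = 324^(1/2) = 18.000
SEM = 18.000*√(1 − 0.770) ≈ 8.632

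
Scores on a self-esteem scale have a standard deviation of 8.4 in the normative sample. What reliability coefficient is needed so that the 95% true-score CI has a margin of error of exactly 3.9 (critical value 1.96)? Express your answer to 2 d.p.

SEM needed = half-width / z = 3.9/1.96 ≈ 1.98980
Required reliability = 1 − (SEM/SD)² = 1 − 0.05611 ≈ 0.94389

0.94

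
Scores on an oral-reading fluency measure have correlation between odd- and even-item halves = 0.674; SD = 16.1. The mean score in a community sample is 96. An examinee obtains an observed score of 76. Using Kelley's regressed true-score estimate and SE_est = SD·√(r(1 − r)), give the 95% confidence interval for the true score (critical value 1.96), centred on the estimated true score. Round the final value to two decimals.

Full-length reliability (Spearman-Brown) = 2(0.674)/(1+0.674) ≈ 0.8053
Estimated true score = 0.8053*76 + (1 − 0.8053)*96 ≈ 79.8949
SE_est = SD * √(r(1 − r)) = 16.1000 * √0.1568 ≈ 16.1000 * 0.3960 ≈ 6.3756
95% CI: 79.8949 ± 12.4963 ≈ (67.3986, 92.3911)

[67.40, 92.39]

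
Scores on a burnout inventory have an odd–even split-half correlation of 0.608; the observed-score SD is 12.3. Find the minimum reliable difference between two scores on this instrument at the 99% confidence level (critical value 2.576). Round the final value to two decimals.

22.12

Spearman-Brown: r = 2(0.608) / (1 + 0.608) = 1.21600 / 1.60800 ≃ 0.75622
SEM = 12.30000 * √(1 − 0.75622) = 12.30000 * √0.24378 ≃ 12.30000 * 0.49374 ≃ 6.07303
Standard error of the difference = 6.07303·√2 ≃ 8.58856
Smallest detectable difference = 2.576*8.58856 ≃ 22.12412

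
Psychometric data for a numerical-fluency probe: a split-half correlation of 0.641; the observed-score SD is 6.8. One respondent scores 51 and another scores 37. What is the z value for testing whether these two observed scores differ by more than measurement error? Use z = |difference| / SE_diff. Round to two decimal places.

3.11

Full-length reliability (Spearman-Brown) = 2(0.641)/(1+0.641) ≈ 0.781
SEM = 6.800 · √(1 − 0.781) = 6.800 · √0.219 ≈ 6.800 · 0.468 ≈ 3.181
Standard error of the difference = 3.181·√2 ≈ 4.498
z = |51 − 37| / 4.498 = 14 / 4.498 ≈ 3.113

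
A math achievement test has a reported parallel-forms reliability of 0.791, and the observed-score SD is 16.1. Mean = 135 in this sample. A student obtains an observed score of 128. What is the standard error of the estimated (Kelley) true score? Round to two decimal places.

6.55

SE_est = 16.1000·√[r(1 − r)] ≈ 6.5462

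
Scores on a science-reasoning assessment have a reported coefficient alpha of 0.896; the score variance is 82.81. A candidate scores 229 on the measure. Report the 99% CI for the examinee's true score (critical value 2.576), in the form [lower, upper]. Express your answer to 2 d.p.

[221.44, 236.56]

SD = √82.81 ≈ 9.10000
The standard error of measurement is 9.10000×√(1 − 0.89600) ≈ 9.10000×0.32249 ≈ 2.93466.
Half-width = 2.576×2.93466 ≈ 7.55969
Interval: (221.44031, 236.55969)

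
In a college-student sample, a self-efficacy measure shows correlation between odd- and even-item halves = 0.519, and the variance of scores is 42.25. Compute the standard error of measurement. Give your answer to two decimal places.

3.66

σ = 42.25^(1/2) = 6.5000
Full-length reliability (Spearman-Brown) = 2(0.519)/(1+0.519) ≈ 0.6833
SEM = 6.5000×√(1 − 0.6833) ≈ 3.6577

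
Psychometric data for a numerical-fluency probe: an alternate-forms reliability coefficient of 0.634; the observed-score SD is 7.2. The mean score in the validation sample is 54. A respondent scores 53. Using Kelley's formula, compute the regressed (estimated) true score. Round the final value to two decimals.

T̂ = r·X + (1 − r)·M = 0.6340×53 + 0.3660×54 = 33.6020 + 19.7640 ≈ 53.3660

53.37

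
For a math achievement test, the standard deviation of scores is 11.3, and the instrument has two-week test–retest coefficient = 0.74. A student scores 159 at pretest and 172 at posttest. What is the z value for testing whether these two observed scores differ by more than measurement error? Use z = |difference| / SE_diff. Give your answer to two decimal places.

1.60

The standard error of measurement is 11.300×√(1 − 0.740) ≈ 11.300×0.510 ≈ 5.762.
SE_diff = SEM × √2 ≈ 5.762 × 1.414 ≈ 8.149
z = 13 / 8.149 ≈ 1.595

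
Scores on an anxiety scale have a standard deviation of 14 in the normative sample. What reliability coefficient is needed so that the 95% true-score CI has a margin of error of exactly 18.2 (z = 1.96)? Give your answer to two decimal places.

SEM needed = half-width / z = 18.2/1.96 ≈ 9.286
Required reliability = 1 − (SEM/SD)² = 1 − 0.440 ≈ 0.560

0.56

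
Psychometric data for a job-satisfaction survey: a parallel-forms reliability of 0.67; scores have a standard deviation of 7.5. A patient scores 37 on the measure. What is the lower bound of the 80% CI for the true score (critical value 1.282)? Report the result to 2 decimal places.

31.48

The standard error of measurement is 7.5000*√(1 − 0.6700) ≈ 7.5000*0.5745 ≈ 4.3084.
1.282 * SEM ≈ 5.5234
Lower bound: 37 − 5.5234 = 31.4766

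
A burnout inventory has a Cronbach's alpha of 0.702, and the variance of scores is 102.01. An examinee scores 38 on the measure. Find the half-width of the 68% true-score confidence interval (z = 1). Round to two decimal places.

5.51

σ = 102.01^(1/2) = 10.100
SEM = 10.100 × √(1 − 0.702) = 10.100 × √0.298 ≈ 10.100 × 0.546 ≈ 5.514
1 × SEM ≈ 5.514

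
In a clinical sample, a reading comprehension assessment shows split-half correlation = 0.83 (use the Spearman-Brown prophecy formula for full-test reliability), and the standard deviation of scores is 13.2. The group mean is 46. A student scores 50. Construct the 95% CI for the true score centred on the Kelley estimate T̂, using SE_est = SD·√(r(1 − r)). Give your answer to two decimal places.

[42.12, 57.14]

Full-length reliability (Spearman-Brown) = 2(0.83)/(1+0.83) ≈ 0.9071
T̂ = r·X + (1 − r)·M = 0.9071*50 + 0.0929*46 ≈ 45.3552 + 4.2732 ≈ 49.6284
SE_est = SD * √(r(1 − r)) = 13.2000 * √0.0843 ≈ 13.2000 * 0.2903 ≈ 3.8318
95% CI: 49.6284 ± 7.5103 ≈ (42.1181, 57.1387)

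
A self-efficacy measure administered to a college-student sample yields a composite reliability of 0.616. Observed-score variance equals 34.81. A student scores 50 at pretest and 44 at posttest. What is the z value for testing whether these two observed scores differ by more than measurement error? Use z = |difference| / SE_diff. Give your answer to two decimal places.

1.16

σ = 34.81^(1/2) = 5.900
SEM = 5.900 × √(1 − 0.616) = 5.900 × √0.384 ≈ 5.900 × 0.620 ≈ 3.656
Standard error of the difference = 3.656·√2 ≈ 5.171
z = |50 − 44| / 5.171 = 6 / 5.171 ≈ 1.160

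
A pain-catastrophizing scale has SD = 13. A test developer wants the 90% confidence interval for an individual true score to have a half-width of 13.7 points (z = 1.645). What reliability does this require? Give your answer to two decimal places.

Required SEM = 13.7 / 1.645 ≈ 8.3283
r = 1 − (8.3283/13)² ≈ 1 − 0.4104 ≈ 0.5896

0.59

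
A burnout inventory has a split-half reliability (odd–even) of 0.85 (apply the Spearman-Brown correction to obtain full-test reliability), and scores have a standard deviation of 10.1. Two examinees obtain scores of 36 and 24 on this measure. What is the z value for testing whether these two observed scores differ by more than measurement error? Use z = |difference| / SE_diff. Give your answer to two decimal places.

Full-length reliability (Spearman-Brown) = 2(0.85)/(1+0.85) ≃ 0.919
SEM = 10.100*√(1 − 0.919) ≃ 2.876
Standard error of the difference = 2.876·√2 ≃ 4.067
z = 12 / 4.067 ≃ 2.950

2.95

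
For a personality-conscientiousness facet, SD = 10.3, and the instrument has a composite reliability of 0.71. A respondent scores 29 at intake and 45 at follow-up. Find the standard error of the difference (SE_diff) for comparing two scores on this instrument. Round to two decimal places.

SEM = 10.3000 × √(1 − 0.7100) = 10.3000 × √0.2900 ≈ 10.3000 × 0.5385 ≈ 5.5467
SE_diff = √2 × SEM ≈ 7.8442

7.84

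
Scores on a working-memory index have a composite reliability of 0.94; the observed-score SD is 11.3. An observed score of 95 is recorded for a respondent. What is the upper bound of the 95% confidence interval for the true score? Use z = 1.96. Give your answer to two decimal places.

SEM = 11.300 * √(1 − 0.940) = 11.300 * √0.060 ≈ 11.300 * 0.245 ≈ 2.768
1.96 * SEM ≈ 5.425
Upper limit = 95 + 5.425 ≈ 100.425

100.43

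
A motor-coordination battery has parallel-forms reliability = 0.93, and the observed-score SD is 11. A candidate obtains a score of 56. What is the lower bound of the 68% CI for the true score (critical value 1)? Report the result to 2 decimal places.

SEM = 11.0000 * √(1 − 0.9300) = 11.0000 * √0.0700 ≈ 11.0000 * 0.2646 ≈ 2.9103
Half-width = 1*2.9103 ≈ 2.9103
Lower bound: 56 − 2.9103 = 53.0897

53.09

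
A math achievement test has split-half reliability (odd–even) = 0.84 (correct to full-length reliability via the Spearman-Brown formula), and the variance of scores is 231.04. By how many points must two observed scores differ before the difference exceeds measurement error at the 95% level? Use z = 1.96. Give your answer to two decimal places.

σ = 231.04^(1/2) = 15.200
Spearman-Brown: r = 2(0.84) / (1 + 0.84) = 1.680 / 1.840 ≈ 0.913
SEM = 15.200 · √(1 − 0.913) = 15.200 · √0.087 ≈ 15.200 · 0.295 ≈ 4.482
SE_diff = √2 · SEM ≈ 6.339
Smallest detectable difference = 1.96·6.339 ≈ 12.424

12.42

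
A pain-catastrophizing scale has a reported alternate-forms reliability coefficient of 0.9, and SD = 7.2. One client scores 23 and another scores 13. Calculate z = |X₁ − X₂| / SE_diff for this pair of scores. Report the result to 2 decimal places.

SEM = 7.2000 · √(1 − 0.9000) = 7.2000 · √0.1000 ≈ 7.2000 · 0.3162 ≈ 2.2768
Standard error of the difference = 2.2768·√2 ≈ 3.2199
z = 10 / 3.2199 ≈ 3.1056

3.11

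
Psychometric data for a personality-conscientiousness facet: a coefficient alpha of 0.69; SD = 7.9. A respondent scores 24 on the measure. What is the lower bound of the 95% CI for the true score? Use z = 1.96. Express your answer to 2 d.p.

15.38

SEM = 7.900 * √(1 − 0.690) = 7.900 * √0.310 ≈ 7.900 * 0.557 ≈ 4.399
Half-width = 1.96*4.399 ≈ 8.621
Lower bound: 24 − 8.621 = 15.379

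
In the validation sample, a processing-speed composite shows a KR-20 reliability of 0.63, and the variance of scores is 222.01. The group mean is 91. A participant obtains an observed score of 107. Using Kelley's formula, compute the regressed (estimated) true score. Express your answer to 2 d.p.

Estimated true score = 0.630·107 + (1 − 0.630)·91 ≈ 101.080

101.08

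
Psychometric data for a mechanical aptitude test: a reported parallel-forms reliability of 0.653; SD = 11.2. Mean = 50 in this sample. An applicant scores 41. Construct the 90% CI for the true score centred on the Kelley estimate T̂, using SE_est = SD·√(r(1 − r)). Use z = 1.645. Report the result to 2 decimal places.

[35.35, 52.89]

T̂ = 0.653(41) + 0.347(50) ≈ 44.123
SE_est = SD * √(r(1 − r)) = 11.200 * √0.227 ≈ 11.200 * 0.476 ≈ 5.331
90% CI: 44.123 ± 8.770 ≈ (35.353, 52.893)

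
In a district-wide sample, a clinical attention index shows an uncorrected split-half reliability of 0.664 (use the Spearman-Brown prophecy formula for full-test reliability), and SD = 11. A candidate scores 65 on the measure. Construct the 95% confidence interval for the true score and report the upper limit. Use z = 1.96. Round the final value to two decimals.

Full-length reliability (Spearman-Brown) = 2(0.664)/(1+0.664) ≈ 0.7981
SEM = 11.0000×√(1 − 0.7981) ≈ 4.9429
Margin = 1.96 × 4.9429 ≈ 9.6882
Upper limit = 65 + 9.6882 ≈ 74.6882

74.69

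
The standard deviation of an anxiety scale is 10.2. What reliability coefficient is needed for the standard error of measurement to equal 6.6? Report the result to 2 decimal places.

0.58

r = 1 − (SEM / SD)² = 1 − (6.6000 / 10.2)² ≈ 1 − 0.4187 ≈ 0.5813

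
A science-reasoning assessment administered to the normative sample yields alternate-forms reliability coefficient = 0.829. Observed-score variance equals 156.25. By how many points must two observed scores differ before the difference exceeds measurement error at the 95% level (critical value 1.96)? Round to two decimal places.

14.33

SD = √156.25 ≈ 12.500
SEM = 12.500·√(1 − 0.829) ≈ 5.169
SE_diff = √2 · SEM ≈ 7.310
Smallest detectable difference = 1.96·7.310 ≈ 14.328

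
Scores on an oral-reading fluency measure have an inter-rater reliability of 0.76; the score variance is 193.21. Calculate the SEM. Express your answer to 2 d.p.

6.81

σ = 193.21^(1/2) = 13.900
SEM = 13.900 · √(1 − 0.760) = 13.900 · √0.240 ≈ 13.900 · 0.490 ≈ 6.810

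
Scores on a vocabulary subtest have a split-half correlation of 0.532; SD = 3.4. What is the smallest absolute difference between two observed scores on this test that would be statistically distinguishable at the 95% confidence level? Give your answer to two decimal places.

Spearman-Brown: r = 2(0.532) / (1 + 0.532) = 1.06400 / 1.53200 ≈ 0.69452
The standard error of measurement is 3.40000*√(1 − 0.69452) ≈ 3.40000*0.55271 ≈ 1.87920.
SE_diff = SEM * √2 ≈ 1.87920 * 1.41421 ≈ 2.65759
Smallest detectable difference = 1.96*2.65759 ≈ 5.20887

5.21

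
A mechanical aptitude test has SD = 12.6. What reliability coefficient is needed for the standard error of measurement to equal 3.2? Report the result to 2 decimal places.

Required reliability = 1 − (SEM/SD)² = 1 − 0.0645 ≈ 0.9355

0.94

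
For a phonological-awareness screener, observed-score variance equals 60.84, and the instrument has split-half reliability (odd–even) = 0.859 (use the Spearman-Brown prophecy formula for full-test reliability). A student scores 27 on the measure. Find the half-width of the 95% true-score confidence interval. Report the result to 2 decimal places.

SD = √60.84 ≈ 7.800
r_full = 2·0.859 / (1 + 0.859) ≈ 0.924
SEM = 7.800·√(1 − 0.924) ≈ 2.148
1.96 · SEM ≈ 4.210

4.21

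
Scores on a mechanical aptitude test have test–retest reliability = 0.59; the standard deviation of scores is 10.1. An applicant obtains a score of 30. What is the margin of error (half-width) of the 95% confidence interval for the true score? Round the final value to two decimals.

SEM = 10.1000·√(1 − 0.5900) ≃ 6.4672
1.96 · SEM ≃ 12.6756

12.68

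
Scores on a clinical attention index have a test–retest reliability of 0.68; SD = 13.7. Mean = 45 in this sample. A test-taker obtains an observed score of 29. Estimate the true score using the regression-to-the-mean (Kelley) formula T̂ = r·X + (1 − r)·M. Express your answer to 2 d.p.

34.12

Estimated true score = 0.6800×29 + (1 − 0.6800)×45 ≈ 34.1200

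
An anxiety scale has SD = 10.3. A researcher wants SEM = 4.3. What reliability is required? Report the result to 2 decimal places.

0.83

r = 1 − (4.300/10.3)² ≃ 1 − 0.174 ≃ 0.826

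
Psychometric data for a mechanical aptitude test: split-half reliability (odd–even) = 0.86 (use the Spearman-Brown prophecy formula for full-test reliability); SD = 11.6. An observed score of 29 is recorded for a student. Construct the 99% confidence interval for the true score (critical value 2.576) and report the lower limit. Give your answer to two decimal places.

Spearman-Brown: r = 2(0.86) / (1 + 0.86) = 1.7200 / 1.8600 ≃ 0.9247
The standard error of measurement is 11.6000*√(1 − 0.9247) ≃ 11.6000*0.2744 ≃ 3.1825.
Half-width = 2.576*3.1825 ≃ 8.1981
Lower bound: 29 − 8.1981 = 20.8019

20.80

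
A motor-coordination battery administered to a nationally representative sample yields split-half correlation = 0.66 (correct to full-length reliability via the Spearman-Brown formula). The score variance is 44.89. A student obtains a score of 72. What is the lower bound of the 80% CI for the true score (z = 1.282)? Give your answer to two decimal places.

68.11

σ = 44.89^(1/2) = 6.7000
Full-length reliability (Spearman-Brown) = 2(0.66)/(1+0.66) ≈ 0.7952
SEM = 6.7000 · √(1 − 0.7952) = 6.7000 · √0.2048 ≈ 6.7000 · 0.4526 ≈ 3.0322
Margin = 1.282 · 3.0322 ≈ 3.8873
Lower limit = 72 − 3.8873 ≈ 68.1127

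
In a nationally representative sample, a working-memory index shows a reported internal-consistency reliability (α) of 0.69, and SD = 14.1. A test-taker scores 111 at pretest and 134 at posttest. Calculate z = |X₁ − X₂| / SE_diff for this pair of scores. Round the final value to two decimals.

2.07

SEM = 14.1000×√(1 − 0.6900) ≈ 7.8505
SE_diff = √2 × SEM ≈ 11.1024
z = |111 − 134| / 11.1024 = 23 / 11.1024 ≈ 2.0716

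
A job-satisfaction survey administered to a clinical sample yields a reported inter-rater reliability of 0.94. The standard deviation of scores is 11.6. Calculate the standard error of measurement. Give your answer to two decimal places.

2.84

SEM = 11.60000·√(1 − 0.94000) ≈ 2.84141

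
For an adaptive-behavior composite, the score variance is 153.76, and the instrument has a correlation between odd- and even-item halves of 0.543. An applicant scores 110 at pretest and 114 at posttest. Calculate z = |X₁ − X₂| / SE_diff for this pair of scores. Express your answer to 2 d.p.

0.42

SD = √153.76 = 12.400
r_full = 2·0.543 / (1 + 0.543) ≈ 0.704
SEM = 12.400*√(1 − 0.704) ≈ 6.748
Standard error of the difference = 6.748·√2 ≈ 9.544
z = |110 − 114| / 9.544 = 4 / 9.544 ≈ 0.419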